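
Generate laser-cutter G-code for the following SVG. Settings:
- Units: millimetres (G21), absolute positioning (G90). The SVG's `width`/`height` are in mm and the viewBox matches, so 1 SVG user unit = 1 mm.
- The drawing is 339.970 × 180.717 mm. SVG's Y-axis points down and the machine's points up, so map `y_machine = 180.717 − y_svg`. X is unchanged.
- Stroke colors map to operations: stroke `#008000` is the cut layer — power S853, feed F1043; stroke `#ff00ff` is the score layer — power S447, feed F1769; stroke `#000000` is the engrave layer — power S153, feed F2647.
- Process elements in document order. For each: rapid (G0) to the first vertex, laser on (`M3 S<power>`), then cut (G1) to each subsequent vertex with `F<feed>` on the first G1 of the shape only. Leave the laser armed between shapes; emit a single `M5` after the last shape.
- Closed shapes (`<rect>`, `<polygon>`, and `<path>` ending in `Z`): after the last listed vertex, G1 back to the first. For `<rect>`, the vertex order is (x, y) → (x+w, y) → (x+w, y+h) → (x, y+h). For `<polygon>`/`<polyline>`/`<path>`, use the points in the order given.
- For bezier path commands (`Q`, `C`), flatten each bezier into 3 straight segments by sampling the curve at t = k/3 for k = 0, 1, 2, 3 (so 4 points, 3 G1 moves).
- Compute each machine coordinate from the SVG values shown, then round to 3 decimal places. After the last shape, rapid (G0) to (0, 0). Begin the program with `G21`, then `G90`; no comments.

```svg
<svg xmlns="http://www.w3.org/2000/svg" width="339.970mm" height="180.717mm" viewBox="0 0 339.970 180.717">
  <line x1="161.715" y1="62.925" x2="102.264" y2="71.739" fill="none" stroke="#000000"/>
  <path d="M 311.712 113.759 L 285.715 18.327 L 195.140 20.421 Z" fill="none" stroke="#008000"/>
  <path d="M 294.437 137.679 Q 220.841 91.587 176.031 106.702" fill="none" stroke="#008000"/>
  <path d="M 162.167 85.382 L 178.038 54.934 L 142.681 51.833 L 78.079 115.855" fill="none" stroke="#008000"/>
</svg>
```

G21
G90
G0 X161.715 Y117.792
M3 S153
G1 X102.264 Y108.978 F2647
G0 X311.712 Y66.958
M3 S853
G1 X285.715 Y162.390 F1043
G1 X195.140 Y160.296
G1 X311.712 Y66.958
G0 X294.437 Y43.038
M3 S853
G1 X248.571 Y66.965 F1043
G1 X209.103 Y77.291
G1 X176.031 Y74.015
G0 X162.167 Y95.335
M3 S853
G1 X178.038 Y125.783 F1043
G1 X142.681 Y128.884
G1 X78.079 Y64.862
M5
G0 X0.000 Y0.000

Since the viewBox matches the mm dimensions, user units are millimetres directly. The only transform is the Y-flip y_m = 180.717 − y_svg.

Shape 1 is a line segment drawn with `<line>`. Its stroke #000000 means engrave at S153, F2647. After flipping Y the toolpath is (161.715,117.792) → (102.264,108.978).

Shape 2 is a closed polygon drawn with `<path>`. Its stroke #008000 means cut at S853, F1043. After flipping Y the toolpath is (311.712,66.958) → (285.715,162.390) → (195.140,160.296) → (311.712,66.958), returning to the start.

Shape 3 is a quadratic bezier drawn with `<path>`. Its stroke #008000 means cut at S853, F1043. After flipping Y the toolpath is (294.437,43.038) → (248.571,66.965) → (209.103,77.291) → (176.031,74.015).

Shape 4 is a open polyline drawn with `<path>`. Its stroke #008000 means cut at S853, F1043. After flipping Y the toolpath is (162.167,95.335) → (178.038,125.783) → (142.681,128.884) → (78.079,64.862).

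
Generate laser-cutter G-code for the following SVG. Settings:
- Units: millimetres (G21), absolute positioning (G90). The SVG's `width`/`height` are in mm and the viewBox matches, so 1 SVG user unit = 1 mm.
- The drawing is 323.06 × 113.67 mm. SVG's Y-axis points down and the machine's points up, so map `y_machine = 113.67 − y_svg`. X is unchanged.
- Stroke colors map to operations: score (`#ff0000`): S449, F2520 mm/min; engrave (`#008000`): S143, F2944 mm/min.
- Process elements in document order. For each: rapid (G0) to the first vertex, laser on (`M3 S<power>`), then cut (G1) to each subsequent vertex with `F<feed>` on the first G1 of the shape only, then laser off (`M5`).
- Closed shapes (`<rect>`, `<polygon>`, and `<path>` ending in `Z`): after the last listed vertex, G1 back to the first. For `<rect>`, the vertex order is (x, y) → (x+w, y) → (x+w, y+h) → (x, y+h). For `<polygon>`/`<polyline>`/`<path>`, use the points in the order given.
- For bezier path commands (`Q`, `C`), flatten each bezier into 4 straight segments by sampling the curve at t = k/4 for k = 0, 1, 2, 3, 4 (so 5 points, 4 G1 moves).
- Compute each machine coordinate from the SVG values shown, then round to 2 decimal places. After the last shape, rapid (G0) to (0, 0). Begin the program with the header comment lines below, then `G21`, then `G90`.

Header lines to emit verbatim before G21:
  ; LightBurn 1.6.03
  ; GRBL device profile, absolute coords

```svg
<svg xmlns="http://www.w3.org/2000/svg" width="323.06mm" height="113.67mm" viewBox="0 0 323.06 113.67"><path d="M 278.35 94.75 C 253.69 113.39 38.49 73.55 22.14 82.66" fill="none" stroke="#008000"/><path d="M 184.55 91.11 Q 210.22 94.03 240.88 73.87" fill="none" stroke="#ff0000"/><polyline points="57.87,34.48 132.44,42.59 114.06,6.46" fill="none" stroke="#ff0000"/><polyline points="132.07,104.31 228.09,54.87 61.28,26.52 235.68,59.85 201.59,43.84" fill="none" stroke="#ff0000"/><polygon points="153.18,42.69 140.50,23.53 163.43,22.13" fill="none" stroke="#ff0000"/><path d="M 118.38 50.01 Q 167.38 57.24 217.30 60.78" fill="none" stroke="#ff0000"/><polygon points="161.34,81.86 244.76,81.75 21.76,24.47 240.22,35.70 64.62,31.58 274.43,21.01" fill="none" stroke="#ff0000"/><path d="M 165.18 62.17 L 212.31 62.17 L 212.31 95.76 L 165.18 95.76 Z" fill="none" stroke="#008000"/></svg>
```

; LightBurn 1.6.03
; GRBL device profile, absolute coords
G21
G90
G0 X278.35 Y18.92
M3 S143
G1 X230.21 Y14.23 F2944
G1 X147.13 Y21.39
G1 X65.60 Y30.34
G1 X22.14 Y31.01
M5
G0 X184.55 Y22.56
M3 S449
G1 X197.70 Y22.54 F2520
G1 X211.47 Y25.41
G1 X225.86 Y31.16
G1 X240.88 Y39.80
M5
G0 X57.87 Y79.19
M3 S449
G1 X132.44 Y71.08 F2520
G1 X114.06 Y107.21
M5
G0 X132.07 Y9.36
M3 S449
G1 X228.09 Y58.80 F2520
G1 X61.28 Y87.15
G1 X235.68 Y53.82
G1 X201.59 Y69.83
M5
G0 X153.18 Y70.98
M3 S449
G1 X140.50 Y90.14 F2520
G1 X163.43 Y91.54
G1 X153.18 Y70.98
M5
G0 X118.38 Y63.66
M3 S449
G1 X142.94 Y60.28 F2520
G1 X167.61 Y57.35
G1 X192.40 Y54.89
G1 X217.30 Y52.89
M5
G0 X161.34 Y31.81
M3 S449
G1 X244.76 Y31.92 F2520
G1 X21.76 Y89.20
G1 X240.22 Y77.97
G1 X64.62 Y82.09
G1 X274.43 Y92.66
G1 X161.34 Y31.81
M5
G0 X165.18 Y51.50
M3 S143
G1 X212.31 Y51.50 F2944
G1 X212.31 Y17.91
G1 X165.18 Y17.91
G1 X165.18 Y51.50
M5
G0 X0.00 Y0.00

1 u = 1 mm; y_m = 113.67 − y.

[1] `<path>` cubic bezier, #008000→engrave S143 F2944: (278.35,18.92) → (230.21,14.23) → (147.13,21.39) → (65.60,30.34) → (22.14,31.01)

[2] `<path>` quadratic bezier, #ff0000→score S449 F2520: (184.55,22.56) → (197.70,22.54) → (211.47,25.41) → (225.86,31.16) → (240.88,39.80)

[3] `<polyline>` open polyline, #ff0000→score S449 F2520: (57.87,79.19) → (132.44,71.08) → (114.06,107.21)

[4] `<polyline>` open polyline, #ff0000→score S449 F2520: (132.07,9.36) → (228.09,58.80) → (61.28,87.15) → (235.68,53.82) → (201.59,69.83)

[5] `<polygon>` regular polygon, #ff0000→score S449 F2520: (153.18,70.98) → (140.50,90.14) → (163.43,91.54) → (153.18,70.98) (closed)

[6] `<path>` quadratic bezier, #ff0000→score S449 F2520: (118.38,63.66) → (142.94,60.28) → (167.61,57.35) → (192.40,54.89) → (217.30,52.89)

[7] `<polygon>` closed polygon, #ff0000→score S449 F2520: (161.34,31.81) → (244.76,31.92) → (21.76,89.20) → (240.22,77.97) → (64.62,82.09) → (274.43,92.66) → (161.34,31.81) (closed)

[8] `<path>` rectangle, #008000→engrave S143 F2944: (165.18,51.50) → (212.31,51.50) → (212.31,17.91) → (165.18,17.91) → (165.18,51.50) (closed)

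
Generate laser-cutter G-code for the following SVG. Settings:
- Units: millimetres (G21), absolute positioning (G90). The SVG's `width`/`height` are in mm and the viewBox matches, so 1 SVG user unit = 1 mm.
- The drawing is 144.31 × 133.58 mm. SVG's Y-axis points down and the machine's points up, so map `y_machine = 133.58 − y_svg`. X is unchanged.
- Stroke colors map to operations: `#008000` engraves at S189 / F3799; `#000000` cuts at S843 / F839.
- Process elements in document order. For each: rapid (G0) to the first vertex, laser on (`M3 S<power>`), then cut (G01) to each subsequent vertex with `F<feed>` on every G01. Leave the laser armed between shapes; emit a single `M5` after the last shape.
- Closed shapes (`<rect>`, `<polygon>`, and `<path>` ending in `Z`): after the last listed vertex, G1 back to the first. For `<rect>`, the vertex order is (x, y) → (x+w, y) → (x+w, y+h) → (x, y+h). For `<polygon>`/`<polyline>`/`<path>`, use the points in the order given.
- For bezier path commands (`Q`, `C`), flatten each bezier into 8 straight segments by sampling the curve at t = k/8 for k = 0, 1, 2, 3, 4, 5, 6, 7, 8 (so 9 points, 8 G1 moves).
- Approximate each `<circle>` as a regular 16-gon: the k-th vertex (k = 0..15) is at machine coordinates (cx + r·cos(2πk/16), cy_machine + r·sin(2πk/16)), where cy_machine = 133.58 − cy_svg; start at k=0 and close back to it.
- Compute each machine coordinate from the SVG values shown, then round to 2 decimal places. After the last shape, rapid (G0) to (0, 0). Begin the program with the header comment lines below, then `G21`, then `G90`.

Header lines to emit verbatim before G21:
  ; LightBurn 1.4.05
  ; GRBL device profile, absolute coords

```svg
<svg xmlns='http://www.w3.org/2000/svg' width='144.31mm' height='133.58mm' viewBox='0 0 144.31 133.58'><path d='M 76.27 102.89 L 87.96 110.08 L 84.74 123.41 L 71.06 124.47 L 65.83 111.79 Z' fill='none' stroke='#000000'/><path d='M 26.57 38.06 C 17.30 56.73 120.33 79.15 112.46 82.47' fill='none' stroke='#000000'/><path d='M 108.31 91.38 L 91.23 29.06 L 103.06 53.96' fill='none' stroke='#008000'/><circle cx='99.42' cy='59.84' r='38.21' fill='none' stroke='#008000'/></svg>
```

Since the viewBox matches the mm dimensions, user units are millimetres directly. The only transform is the Y-flip y_m = 133.58 − y_svg.

Shape 1 is a regular polygon drawn with `<path>`. Its stroke #000000 means cut at S843, F839. After flipping Y the toolpath is (76.27,30.69) → (87.96,23.50) → (84.74,10.17) → (71.06,9.11) → (65.83,21.79) → (76.27,30.69), returning to the start.

Shape 2 is a cubic bezier drawn with `<path>`. Its stroke #000000 means cut at S843, F839. After flipping Y the toolpath is (26.57,95.52) → (27.92,88.39) → (37.19,81.17) → (51.75,74.14) → (68.99,67.56) → (86.30,61.70) → (101.06,56.82) → (110.65,53.21) → (112.46,51.11).

Shape 3 is a open polyline drawn with `<path>`. Its stroke #008000 means engrave at S189, F3799. After flipping Y the toolpath is (108.31,42.20) → (91.23,104.52) → (103.06,79.62).

Shape 4 is a circle drawn with `<circle>`. Its stroke #008000 means engrave at S189, F3799. After flipping Y the toolpath is (137.63,73.74) → (134.72,88.36) → (126.44,100.76) → (114.04,109.04) → (99.42,111.95) → (84.80,109.04) → (72.40,100.76) → (64.12,88.36) → (61.21,73.74) → (64.12,59.12) → (72.40,46.72) → (84.80,38.44) → (99.42,35.53) → (114.04,38.44) → (126.44,46.72) → (134.72,59.12) → (137.63,73.74), returning to the start.

; LightBurn 1.4.05
; GRBL device profile, absolute coords
G21
G90
G0 X76.27 Y30.69
M3 S843
G01 X87.96 Y23.50 F839
G01 X84.74 Y10.17 F839
G01 X71.06 Y9.11 F839
G01 X65.83 Y21.79 F839
G01 X76.27 Y30.69 F839
G0 X26.57 Y95.52
M3 S843
G01 X27.92 Y88.39 F839
G01 X37.19 Y81.17 F839
G01 X51.75 Y74.14 F839
G01 X68.99 Y67.56 F839
G01 X86.30 Y61.70 F839
G01 X101.06 Y56.82 F839
G01 X110.65 Y53.21 F839
G01 X112.46 Y51.11 F839
G0 X108.31 Y42.20
M3 S189
G01 X91.23 Y104.52 F3799
G01 X103.06 Y79.62 F3799
G0 X137.63 Y73.74
M3 S189
G01 X134.72 Y88.36 F3799
G01 X126.44 Y100.76 F3799
G01 X114.04 Y109.04 F3799
G01 X99.42 Y111.95 F3799
G01 X84.80 Y109.04 F3799
G01 X72.40 Y100.76 F3799
G01 X64.12 Y88.36 F3799
G01 X61.21 Y73.74 F3799
G01 X64.12 Y59.12 F3799
G01 X72.40 Y46.72 F3799
G01 X84.80 Y38.44 F3799
G01 X99.42 Y35.53 F3799
G01 X114.04 Y38.44 F3799
G01 X126.44 Y46.72 F3799
G01 X134.72 Y59.12 F3799
G01 X137.63 Y73.74 F3799
M5
G0 X0.00 Y0.00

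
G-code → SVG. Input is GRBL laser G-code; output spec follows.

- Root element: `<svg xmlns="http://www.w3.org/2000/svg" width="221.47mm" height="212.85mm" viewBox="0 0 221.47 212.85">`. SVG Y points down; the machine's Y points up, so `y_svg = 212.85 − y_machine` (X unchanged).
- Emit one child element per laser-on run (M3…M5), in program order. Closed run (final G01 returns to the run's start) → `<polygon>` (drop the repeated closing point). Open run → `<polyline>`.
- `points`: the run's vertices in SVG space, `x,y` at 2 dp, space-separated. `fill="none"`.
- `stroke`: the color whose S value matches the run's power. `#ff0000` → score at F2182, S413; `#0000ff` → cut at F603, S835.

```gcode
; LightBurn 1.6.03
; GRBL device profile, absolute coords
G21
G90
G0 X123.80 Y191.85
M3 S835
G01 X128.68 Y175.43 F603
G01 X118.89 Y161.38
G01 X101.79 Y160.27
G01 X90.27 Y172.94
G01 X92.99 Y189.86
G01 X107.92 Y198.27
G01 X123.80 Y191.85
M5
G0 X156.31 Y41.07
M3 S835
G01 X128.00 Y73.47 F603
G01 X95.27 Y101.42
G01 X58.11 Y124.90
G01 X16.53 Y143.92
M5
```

Each laser-on run becomes one SVG element. Flip Y back into SVG space with y_svg = 212.85 − y_machine. Every run uses S835, so all elements get stroke `#0000ff` (cut).

Run 1: The run returns to its start, so emit a `<polygon>` with points (Y-flipped): 123.80,21.00 128.68,37.42 118.89,51.47 101.79,52.58 90.27,39.91 92.99,22.99 107.92,14.58.

Run 2: The run is open, so emit a `<polyline>` with points (Y-flipped): 156.31,171.78 128.00,139.38 95.27,111.43 58.11,87.95 16.53,68.93.

<svg xmlns="http://www.w3.org/2000/svg" width="221.47mm" height="212.85mm" viewBox="0 0 221.47 212.85">
  <polygon points="123.80,21.00 128.68,37.42 118.89,51.47 101.79,52.58 90.27,39.91 92.99,22.99 107.92,14.58" fill="none" stroke="#0000ff"/>
  <polyline points="156.31,171.78 128.00,139.38 95.27,111.43 58.11,87.95 16.53,68.93" fill="none" stroke="#0000ff"/>
</svg>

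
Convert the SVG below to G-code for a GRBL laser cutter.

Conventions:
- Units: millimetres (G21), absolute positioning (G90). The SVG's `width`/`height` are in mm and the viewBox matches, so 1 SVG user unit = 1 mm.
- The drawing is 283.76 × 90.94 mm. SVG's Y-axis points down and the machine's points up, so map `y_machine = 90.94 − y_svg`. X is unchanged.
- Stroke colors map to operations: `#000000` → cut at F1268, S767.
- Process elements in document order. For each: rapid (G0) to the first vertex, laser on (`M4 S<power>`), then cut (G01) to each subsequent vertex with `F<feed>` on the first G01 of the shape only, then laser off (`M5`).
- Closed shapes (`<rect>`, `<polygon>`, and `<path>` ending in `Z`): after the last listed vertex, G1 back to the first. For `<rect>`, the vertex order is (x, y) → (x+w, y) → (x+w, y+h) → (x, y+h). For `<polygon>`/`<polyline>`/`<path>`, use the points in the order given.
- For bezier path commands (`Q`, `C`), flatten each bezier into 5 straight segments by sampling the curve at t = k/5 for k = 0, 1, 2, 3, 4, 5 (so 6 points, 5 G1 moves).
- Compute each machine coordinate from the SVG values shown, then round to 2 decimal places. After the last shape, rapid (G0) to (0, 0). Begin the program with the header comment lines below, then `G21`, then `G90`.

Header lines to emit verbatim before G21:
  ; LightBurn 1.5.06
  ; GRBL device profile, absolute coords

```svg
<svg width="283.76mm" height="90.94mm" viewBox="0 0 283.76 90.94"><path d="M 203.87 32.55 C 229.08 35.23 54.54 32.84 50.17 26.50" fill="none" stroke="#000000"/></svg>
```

; LightBurn 1.5.06
; GRBL device profile, absolute coords
G21
G90
G0 X203.87 Y58.39
M4 S767
G01 X197.99 Y57.38 F1268
G01 X161.92 Y57.54
G01 X113.42 Y58.80
G01 X70.25 Y61.12
G01 X50.17 Y64.44
M5
G0 X0.00 Y0.00

Since the viewBox matches the mm dimensions, user units are millimetres directly. The only transform is the Y-flip y_m = 90.94 − y_svg.

Shape 1 is a cubic bezier drawn with `<path>`. Its stroke #000000 means cut at S767, F1268. After flipping Y the toolpath is (203.87,58.39) → (197.99,57.38) → (161.92,57.54) → (113.42,58.80) → (70.25,61.12) → (50.17,64.44).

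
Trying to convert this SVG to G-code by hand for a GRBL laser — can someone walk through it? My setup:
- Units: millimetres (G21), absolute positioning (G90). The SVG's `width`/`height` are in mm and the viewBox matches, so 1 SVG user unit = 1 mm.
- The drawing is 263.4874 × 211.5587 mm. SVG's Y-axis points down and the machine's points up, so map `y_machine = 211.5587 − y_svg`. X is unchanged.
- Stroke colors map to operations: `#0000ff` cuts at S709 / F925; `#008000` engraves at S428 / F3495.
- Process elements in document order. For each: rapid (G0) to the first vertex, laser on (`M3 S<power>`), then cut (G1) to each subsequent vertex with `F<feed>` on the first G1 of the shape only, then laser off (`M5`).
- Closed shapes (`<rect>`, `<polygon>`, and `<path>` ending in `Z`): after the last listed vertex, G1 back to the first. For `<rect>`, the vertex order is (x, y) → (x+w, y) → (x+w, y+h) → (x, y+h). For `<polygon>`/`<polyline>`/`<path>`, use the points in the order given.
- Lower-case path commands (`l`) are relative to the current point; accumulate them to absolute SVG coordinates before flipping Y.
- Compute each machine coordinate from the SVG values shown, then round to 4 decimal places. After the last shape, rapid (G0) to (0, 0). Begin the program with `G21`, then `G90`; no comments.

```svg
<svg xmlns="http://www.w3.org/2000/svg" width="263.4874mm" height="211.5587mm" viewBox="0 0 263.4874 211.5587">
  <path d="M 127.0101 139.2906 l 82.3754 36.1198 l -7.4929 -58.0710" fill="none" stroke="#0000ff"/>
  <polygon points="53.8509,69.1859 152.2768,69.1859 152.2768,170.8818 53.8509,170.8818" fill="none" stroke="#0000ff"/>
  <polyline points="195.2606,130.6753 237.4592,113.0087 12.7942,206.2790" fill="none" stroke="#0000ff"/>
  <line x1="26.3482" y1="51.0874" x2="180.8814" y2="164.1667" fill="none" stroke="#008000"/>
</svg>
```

Since the viewBox matches the mm dimensions, user units are millimetres directly. The only transform is the Y-flip y_m = 211.5587 − y_svg.

Shape 1 is a open polyline drawn with `<path>`. Its stroke #0000ff means cut at S709, F925. After flipping Y the toolpath is (127.0101,72.2681) → (209.3855,36.1483) → (201.8926,94.2193).

Shape 2 is a rectangle drawn with `<polygon>`. Its stroke #0000ff means cut at S709, F925. After flipping Y the toolpath is (53.8509,142.3728) → (152.2768,142.3728) → (152.2768,40.6769) → (53.8509,40.6769) → (53.8509,142.3728), returning to the start.

Shape 3 is a open polyline drawn with `<polyline>`. Its stroke #0000ff means cut at S709, F925. After flipping Y the toolpath is (195.2606,80.8834) → (237.4592,98.5500) → (12.7942,5.2797).

Shape 4 is a line segment drawn with `<line>`. Its stroke #008000 means engrave at S428, F3495. After flipping Y the toolpath is (26.3482,160.4713) → (180.8814,47.3920).

G21
G90
G0 X127.0101 Y72.2681
M3 S709
G1 X209.3855 Y36.1483 F925
G1 X201.8926 Y94.2193
M5
G0 X53.8509 Y142.3728
M3 S709
G1 X152.2768 Y142.3728 F925
G1 X152.2768 Y40.6769
G1 X53.8509 Y40.6769
G1 X53.8509 Y142.3728
M5
G0 X195.2606 Y80.8834
M3 S709
G1 X237.4592 Y98.5500 F925
G1 X12.7942 Y5.2797
M5
G0 X26.3482 Y160.4713
M3 S428
G1 X180.8814 Y47.3920 F3495
M5
G0 X0.0000 Y0.0000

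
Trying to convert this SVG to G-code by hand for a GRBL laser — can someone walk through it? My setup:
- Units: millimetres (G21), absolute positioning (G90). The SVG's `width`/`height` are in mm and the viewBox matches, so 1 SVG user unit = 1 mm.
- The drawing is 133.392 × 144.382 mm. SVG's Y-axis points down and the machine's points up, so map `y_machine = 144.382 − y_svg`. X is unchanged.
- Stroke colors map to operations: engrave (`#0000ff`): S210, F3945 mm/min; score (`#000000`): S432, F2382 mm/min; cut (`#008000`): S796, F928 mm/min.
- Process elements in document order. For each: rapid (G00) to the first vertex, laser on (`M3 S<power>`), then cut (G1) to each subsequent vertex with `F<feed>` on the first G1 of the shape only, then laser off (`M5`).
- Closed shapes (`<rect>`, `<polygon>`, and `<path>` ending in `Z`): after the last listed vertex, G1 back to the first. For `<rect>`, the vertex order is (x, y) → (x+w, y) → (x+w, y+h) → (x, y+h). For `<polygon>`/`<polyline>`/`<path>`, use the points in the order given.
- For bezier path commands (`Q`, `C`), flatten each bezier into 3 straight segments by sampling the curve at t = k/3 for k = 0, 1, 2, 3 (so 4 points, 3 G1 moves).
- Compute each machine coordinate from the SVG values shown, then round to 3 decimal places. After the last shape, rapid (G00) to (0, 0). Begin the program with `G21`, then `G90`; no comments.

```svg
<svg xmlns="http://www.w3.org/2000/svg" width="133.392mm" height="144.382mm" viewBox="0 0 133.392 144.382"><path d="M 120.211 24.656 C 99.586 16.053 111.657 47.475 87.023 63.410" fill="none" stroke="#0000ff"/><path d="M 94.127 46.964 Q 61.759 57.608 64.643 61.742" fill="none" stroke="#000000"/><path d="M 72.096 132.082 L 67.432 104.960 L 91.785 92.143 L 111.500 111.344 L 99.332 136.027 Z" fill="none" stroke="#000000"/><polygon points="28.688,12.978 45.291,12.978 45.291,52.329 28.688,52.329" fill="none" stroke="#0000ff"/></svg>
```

1 u = 1 mm; y_m = 144.382 − y.

[1] `<path>` cubic bezier, #0000ff→engrave S210 F3945: (120.211,119.726) → (107.914,117.043) → (101.992,100.013) → (87.023,80.972)

[2] `<path>` quadratic bezier, #000000→score S432 F2382: (94.127,97.418) → (76.465,91.045) → (66.637,86.119) → (64.643,82.640)

[3] `<path>` regular polygon, #000000→score S432 F2382: (72.096,12.300) → (67.432,39.422) → (91.785,52.239) → (111.500,33.038) → (99.332,8.355) → (72.096,12.300) (closed)

[4] `<polygon>` rectangle, #0000ff→engrave S210 F3945: (28.688,131.404) → (45.291,131.404) → (45.291,92.053) → (28.688,92.053) → (28.688,131.404) (closed)

G21
G90
G00 X120.211 Y119.726
M3 S210
G1 X107.914 Y117.043 F3945
G1 X101.992 Y100.013
G1 X87.023 Y80.972
M5
G00 X94.127 Y97.418
M3 S432
G1 X76.465 Y91.045 F2382
G1 X66.637 Y86.119
G1 X64.643 Y82.640
M5
G00 X72.096 Y12.300
M3 S432
G1 X67.432 Y39.422 F2382
G1 X91.785 Y52.239
G1 X111.500 Y33.038
G1 X99.332 Y8.355
G1 X72.096 Y12.300
M5
G00 X28.688 Y131.404
M3 S210
G1 X45.291 Y131.404 F3945
G1 X45.291 Y92.053
G1 X28.688 Y92.053
G1 X28.688 Y131.404
M5
G00 X0.000 Y0.000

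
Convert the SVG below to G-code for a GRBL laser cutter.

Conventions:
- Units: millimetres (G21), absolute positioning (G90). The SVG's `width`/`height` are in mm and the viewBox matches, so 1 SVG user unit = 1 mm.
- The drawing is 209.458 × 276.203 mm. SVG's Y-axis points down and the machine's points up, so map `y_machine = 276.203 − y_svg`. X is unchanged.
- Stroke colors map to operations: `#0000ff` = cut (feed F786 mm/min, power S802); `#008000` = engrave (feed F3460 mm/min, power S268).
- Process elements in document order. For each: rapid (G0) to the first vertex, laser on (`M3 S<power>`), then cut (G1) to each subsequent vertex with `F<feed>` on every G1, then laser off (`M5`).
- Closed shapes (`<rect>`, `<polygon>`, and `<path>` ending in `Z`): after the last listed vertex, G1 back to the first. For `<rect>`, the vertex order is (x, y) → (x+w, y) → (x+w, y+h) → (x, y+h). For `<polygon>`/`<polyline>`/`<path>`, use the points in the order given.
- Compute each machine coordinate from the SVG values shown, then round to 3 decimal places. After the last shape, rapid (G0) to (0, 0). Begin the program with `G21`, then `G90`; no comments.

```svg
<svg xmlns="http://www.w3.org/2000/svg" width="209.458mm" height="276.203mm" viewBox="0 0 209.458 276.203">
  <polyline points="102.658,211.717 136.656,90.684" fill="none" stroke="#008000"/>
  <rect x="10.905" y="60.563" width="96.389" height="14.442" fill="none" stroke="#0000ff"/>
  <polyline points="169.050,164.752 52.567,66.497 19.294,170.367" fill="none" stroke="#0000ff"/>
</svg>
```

Since the viewBox matches the mm dimensions, user units are millimetres directly. The only transform is the Y-flip y_m = 276.203 − y_svg.

Shape 1 is a line segment drawn with `<polyline>`. Its stroke #008000 means engrave at S268, F3460. After flipping Y the toolpath is (102.658,64.486) → (136.656,185.519).

Shape 2 is a rectangle drawn with `<rect>`. Its stroke #0000ff means cut at S802, F786. After flipping Y the toolpath is (10.905,215.640) → (107.294,215.640) → (107.294,201.198) → (10.905,201.198) → (10.905,215.640), returning to the start.

Shape 3 is a open polyline drawn with `<polyline>`. Its stroke #0000ff means cut at S802, F786. After flipping Y the toolpath is (169.050,111.451) → (52.567,209.706) → (19.294,105.836).

G21
G90
G0 X102.658 Y64.486
M3 S268
G1 X136.656 Y185.519 F3460
M5
G0 X10.905 Y215.640
M3 S802
G1 X107.294 Y215.640 F786
G1 X107.294 Y201.198 F786
G1 X10.905 Y201.198 F786
G1 X10.905 Y215.640 F786
M5
G0 X169.050 Y111.451
M3 S802
G1 X52.567 Y209.706 F786
G1 X19.294 Y105.836 F786
M5
G0 X0.000 Y0.000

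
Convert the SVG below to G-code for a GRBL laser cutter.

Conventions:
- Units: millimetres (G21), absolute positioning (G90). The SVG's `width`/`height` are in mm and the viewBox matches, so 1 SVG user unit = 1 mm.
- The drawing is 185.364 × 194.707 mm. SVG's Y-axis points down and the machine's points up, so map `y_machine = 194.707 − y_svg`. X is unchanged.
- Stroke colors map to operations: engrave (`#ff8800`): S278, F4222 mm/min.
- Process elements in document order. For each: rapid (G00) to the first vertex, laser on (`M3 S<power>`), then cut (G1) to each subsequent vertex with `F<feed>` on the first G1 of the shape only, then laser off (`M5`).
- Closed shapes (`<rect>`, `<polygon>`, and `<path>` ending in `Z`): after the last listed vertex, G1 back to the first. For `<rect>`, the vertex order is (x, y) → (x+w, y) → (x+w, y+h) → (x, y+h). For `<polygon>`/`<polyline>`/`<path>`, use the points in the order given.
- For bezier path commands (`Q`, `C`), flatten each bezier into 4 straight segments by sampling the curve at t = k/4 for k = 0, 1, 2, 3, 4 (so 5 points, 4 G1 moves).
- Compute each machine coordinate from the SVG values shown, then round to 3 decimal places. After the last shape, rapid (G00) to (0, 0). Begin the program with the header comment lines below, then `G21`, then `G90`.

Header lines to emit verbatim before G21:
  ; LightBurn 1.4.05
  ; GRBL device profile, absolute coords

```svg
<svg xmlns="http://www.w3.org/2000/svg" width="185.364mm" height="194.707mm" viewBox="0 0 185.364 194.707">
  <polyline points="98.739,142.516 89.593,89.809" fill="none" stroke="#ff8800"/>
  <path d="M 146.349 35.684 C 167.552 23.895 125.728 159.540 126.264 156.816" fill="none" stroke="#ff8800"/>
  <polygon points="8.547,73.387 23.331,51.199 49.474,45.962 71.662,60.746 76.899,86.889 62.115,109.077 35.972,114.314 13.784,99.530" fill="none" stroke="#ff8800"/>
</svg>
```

viewBox `0 0 185.364 194.707` with mm width/height → 1 unit = 1 mm. Flip: y_m = 194.707 − y_svg.

**Shape 1** — `<polyline>` line segment, stroke `#ff8800` → engrave (S278, F4222). Machine vertices: (98.739,52.191) → (89.593,104.898). Open path.

**Shape 2** — `<path>` cubic bezier, stroke `#ff8800` → engrave (S278, F4222). Control points (SVG): P0=(146.349,35.684), P1=(167.552,23.895), P2=(125.728,159.540), P3=(126.264,156.816); sampled at t=k/4. Machine vertices: (146.349,159.023) → (152.080,144.687) → (144.057,101.856) → (132.158,57.327) → (126.264,37.891). Open path.

**Shape 3** — `<polygon>` regular polygon, stroke `#ff8800` → engrave (S278, F4222). Machine vertices: (8.547,121.320) → (23.331,143.508) → (49.474,148.745) → (71.662,133.961) → (76.899,107.818) → (62.115,85.630) → (35.972,80.393) → (13.784,95.177) → (8.547,121.320). Closed: final G1 returns to the first vertex.

; LightBurn 1.4.05
; GRBL device profile, absolute coords
G21
G90
G00 X98.739 Y52.191
M3 S278
G1 X89.593 Y104.898 F4222
M5
G00 X146.349 Y159.023
M3 S278
G1 X152.080 Y144.687 F4222
G1 X144.057 Y101.856
G1 X132.158 Y57.327
G1 X126.264 Y37.891
M5
G00 X8.547 Y121.320
M3 S278
G1 X23.331 Y143.508 F4222
G1 X49.474 Y148.745
G1 X71.662 Y133.961
G1 X76.899 Y107.818
G1 X62.115 Y85.630
G1 X35.972 Y80.393
G1 X13.784 Y95.177
G1 X8.547 Y121.320
M5
G00 X0.000 Y0.000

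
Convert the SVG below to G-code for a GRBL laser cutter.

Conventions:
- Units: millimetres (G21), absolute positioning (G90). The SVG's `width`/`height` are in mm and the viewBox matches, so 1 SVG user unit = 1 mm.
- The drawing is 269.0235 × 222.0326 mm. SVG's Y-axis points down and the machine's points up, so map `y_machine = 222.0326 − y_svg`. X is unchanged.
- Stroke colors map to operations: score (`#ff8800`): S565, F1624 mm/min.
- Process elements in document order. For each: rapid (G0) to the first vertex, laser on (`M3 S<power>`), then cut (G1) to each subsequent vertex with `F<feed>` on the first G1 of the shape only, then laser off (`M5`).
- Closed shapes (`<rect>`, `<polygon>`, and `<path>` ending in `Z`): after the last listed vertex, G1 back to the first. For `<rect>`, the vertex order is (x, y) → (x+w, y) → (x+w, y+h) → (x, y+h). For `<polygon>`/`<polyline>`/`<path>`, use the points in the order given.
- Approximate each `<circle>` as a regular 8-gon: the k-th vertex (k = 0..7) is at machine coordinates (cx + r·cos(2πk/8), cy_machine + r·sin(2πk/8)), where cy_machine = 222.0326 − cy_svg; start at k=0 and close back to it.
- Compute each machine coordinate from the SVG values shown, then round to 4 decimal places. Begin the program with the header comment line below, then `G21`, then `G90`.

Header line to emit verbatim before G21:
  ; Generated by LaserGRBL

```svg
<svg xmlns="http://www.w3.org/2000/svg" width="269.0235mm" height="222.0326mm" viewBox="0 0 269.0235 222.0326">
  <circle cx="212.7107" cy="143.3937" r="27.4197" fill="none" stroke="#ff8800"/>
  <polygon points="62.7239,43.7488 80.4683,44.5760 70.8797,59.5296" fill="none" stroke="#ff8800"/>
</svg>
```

1 u = 1 mm; y_m = 222.0326 − y.

[1] `<circle>` circle, #ff8800→score S565 F1624: (240.1304,78.6389) → (232.0994,98.0276) → (212.7107,106.0586) → (193.3220,98.0276) → (185.2910,78.6389) → (193.3220,59.2502) → (212.7107,51.2192) → (232.0994,59.2502) → (240.1304,78.6389) (closed)

[2] `<polygon>` regular polygon, #ff8800→score S565 F1624: (62.7239,178.2838) → (80.4683,177.4566) → (70.8797,162.5030) → (62.7239,178.2838) (closed)

; Generated by LaserGRBL
G21
G90
G0 X240.1304 Y78.6389
M3 S565
G1 X232.0994 Y98.0276 F1624
G1 X212.7107 Y106.0586
G1 X193.3220 Y98.0276
G1 X185.2910 Y78.6389
G1 X193.3220 Y59.2502
G1 X212.7107 Y51.2192
G1 X232.0994 Y59.2502
G1 X240.1304 Y78.6389
M5
G0 X62.7239 Y178.2838
M3 S565
G1 X80.4683 Y177.4566 F1624
G1 X70.8797 Y162.5030
G1 X62.7239 Y178.2838
M5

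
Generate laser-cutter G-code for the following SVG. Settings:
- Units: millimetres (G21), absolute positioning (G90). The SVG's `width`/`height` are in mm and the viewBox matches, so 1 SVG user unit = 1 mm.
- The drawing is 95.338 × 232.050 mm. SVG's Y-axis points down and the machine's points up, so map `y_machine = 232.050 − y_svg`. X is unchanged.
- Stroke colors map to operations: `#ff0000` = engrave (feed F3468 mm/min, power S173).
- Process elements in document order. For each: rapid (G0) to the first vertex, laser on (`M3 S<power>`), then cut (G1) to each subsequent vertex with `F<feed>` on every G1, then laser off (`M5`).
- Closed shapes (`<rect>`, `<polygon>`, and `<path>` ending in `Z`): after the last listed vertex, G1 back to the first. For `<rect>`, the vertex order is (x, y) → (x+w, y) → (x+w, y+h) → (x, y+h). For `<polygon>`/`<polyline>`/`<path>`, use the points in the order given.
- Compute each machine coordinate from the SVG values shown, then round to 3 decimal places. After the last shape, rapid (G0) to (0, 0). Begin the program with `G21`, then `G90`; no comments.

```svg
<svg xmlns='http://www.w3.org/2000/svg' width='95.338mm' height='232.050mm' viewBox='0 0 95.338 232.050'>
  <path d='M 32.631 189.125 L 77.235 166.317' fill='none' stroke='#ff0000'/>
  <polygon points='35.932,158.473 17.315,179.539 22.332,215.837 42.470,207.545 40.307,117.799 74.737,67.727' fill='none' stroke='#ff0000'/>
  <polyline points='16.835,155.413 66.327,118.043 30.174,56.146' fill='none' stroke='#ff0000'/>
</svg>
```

G21
G90
G0 X32.631 Y42.925
M3 S173
G1 X77.235 Y65.733 F3468
M5
G0 X35.932 Y73.577
M3 S173
G1 X17.315 Y52.511 F3468
G1 X22.332 Y16.213 F3468
G1 X42.470 Y24.505 F3468
G1 X40.307 Y114.251 F3468
G1 X74.737 Y164.323 F3468
G1 X35.932 Y73.577 F3468
M5
G0 X16.835 Y76.637
M3 S173
G1 X66.327 Y114.007 F3468
G1 X30.174 Y175.904 F3468
M5
G0 X0.000 Y0.000

Since the viewBox matches the mm dimensions, user units are millimetres directly. The only transform is the Y-flip y_m = 232.050 − y_svg.

Shape 1 is a line segment drawn with `<path>`. Its stroke #ff0000 means engrave at S173, F3468. After flipping Y the toolpath is (32.631,42.925) → (77.235,65.733).

Shape 2 is a closed polygon drawn with `<polygon>`. Its stroke #ff0000 means engrave at S173, F3468. After flipping Y the toolpath is (35.932,73.577) → (17.315,52.511) → (22.332,16.213) → (42.470,24.505) → (40.307,114.251) → (74.737,164.323) → (35.932,73.577), returning to the start.

Shape 3 is a open polyline drawn with `<polyline>`. Its stroke #ff0000 means engrave at S173, F3468. After flipping Y the toolpath is (16.835,76.637) → (66.327,114.007) → (30.174,175.904).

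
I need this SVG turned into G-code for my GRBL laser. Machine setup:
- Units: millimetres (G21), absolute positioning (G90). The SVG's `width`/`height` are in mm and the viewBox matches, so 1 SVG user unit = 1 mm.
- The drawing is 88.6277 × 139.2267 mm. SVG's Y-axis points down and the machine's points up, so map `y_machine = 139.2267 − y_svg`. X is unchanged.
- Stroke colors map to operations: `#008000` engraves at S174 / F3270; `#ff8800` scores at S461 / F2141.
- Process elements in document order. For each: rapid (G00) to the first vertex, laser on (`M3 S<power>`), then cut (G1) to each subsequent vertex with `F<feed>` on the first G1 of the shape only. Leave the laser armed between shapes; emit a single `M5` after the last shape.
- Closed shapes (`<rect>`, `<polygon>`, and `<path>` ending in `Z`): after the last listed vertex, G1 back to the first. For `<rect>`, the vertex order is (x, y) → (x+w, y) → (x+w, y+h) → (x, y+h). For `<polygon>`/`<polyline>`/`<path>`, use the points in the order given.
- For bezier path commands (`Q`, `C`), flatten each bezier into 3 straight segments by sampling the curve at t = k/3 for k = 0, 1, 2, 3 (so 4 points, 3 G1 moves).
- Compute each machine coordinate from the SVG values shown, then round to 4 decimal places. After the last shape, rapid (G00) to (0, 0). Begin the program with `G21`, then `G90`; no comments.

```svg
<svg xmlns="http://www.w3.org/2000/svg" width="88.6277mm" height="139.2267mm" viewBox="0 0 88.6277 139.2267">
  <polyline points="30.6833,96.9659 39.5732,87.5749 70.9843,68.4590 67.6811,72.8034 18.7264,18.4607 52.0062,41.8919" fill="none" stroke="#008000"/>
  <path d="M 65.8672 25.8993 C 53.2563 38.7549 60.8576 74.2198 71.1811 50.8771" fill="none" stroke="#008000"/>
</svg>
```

G21
G90
G00 X30.6833 Y42.2608
M3 S174
G1 X39.5732 Y51.6518 F3270
G1 X70.9843 Y70.7677
G1 X67.6811 Y66.4233
G1 X18.7264 Y120.7660
G1 X52.0062 Y97.3348
G00 X65.8672 Y113.3274
M3 S174
G1 X59.3459 Y95.9508 F3270
G1 X62.4128 Y81.5940
G1 X71.1811 Y88.3496
M5
G00 X0.0000 Y0.0000

Since the viewBox matches the mm dimensions, user units are millimetres directly. The only transform is the Y-flip y_m = 139.2267 − y_svg.

Shape 1 is a open polyline drawn with `<polyline>`. Its stroke #008000 means engrave at S174, F3270. After flipping Y the toolpath is (30.6833,42.2608) → (39.5732,51.6518) → (70.9843,70.7677) → (67.6811,66.4233) → (18.7264,120.7660) → (52.0062,97.3348).

Shape 2 is a cubic bezier drawn with `<path>`. Its stroke #008000 means engrave at S174, F3270. After flipping Y the toolpath is (65.8672,113.3274) → (59.3459,95.9508) → (62.4128,81.5940) → (71.1811,88.3496).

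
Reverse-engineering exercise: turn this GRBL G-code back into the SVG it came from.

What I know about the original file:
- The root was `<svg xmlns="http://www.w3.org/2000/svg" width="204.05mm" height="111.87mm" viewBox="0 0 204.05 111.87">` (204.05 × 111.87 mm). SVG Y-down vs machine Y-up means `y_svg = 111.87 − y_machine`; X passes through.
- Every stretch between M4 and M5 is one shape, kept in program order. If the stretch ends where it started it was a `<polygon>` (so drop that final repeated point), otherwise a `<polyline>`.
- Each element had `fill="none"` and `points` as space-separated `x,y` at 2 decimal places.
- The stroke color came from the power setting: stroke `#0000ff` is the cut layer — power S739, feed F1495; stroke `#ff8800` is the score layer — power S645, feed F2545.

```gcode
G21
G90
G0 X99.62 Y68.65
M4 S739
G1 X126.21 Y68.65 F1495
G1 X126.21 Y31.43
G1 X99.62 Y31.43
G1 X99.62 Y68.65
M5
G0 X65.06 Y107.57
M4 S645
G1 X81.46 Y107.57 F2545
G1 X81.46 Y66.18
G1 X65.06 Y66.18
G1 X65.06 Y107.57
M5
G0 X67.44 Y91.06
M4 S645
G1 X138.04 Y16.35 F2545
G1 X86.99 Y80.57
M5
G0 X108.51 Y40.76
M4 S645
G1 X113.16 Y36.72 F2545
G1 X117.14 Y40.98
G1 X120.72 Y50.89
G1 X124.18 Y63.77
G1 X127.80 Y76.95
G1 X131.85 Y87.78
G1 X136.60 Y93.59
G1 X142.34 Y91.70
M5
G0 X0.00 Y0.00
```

Machine Y-up, SVG Y-down with viewBox height 111.87, so y_svg = 111.87 − y_machine; X carries over.

Run 1: power S739 maps to stroke `#0000ff` (cut). The run returns to its start, so emit a `<polygon>` with points (Y-flipped): 99.62,43.22 126.21,43.22 126.21,80.44 99.62,80.44.

Run 2: the run's S645 means `#ff8800` (score). The run returns to its start, so emit a `<polygon>` with points (Y-flipped): 65.06,4.30 81.46,4.30 81.46,45.69 65.06,45.69.

Run 3: the run's S645 means `#ff8800` (score). The run is open, so emit a `<polyline>` with points (Y-flipped): 67.44,20.81 138.04,95.52 86.99,31.30.

Run 4: power S645 maps to stroke `#ff8800` (score). The run is open, so emit a `<polyline>` with points (Y-flipped): 108.51,71.11 113.16,75.15 117.14,70.89 120.72,60.98 124.18,48.10 127.80,34.92 131.85,24.09 136.60,18.28 142.34,20.17.

<svg xmlns="http://www.w3.org/2000/svg" width="204.05mm" height="111.87mm" viewBox="0 0 204.05 111.87">
  <polygon points="99.62,43.22 126.21,43.22 126.21,80.44 99.62,80.44" fill="none" stroke="#0000ff"/>
  <polygon points="65.06,4.30 81.46,4.30 81.46,45.69 65.06,45.69" fill="none" stroke="#ff8800"/>
  <polyline points="67.44,20.81 138.04,95.52 86.99,31.30" fill="none" stroke="#ff8800"/>
  <polyline points="108.51,71.11 113.16,75.15 117.14,70.89 120.72,60.98 124.18,48.10 127.80,34.92 131.85,24.09 136.60,18.28 142.34,20.17" fill="none" stroke="#ff8800"/>
</svg>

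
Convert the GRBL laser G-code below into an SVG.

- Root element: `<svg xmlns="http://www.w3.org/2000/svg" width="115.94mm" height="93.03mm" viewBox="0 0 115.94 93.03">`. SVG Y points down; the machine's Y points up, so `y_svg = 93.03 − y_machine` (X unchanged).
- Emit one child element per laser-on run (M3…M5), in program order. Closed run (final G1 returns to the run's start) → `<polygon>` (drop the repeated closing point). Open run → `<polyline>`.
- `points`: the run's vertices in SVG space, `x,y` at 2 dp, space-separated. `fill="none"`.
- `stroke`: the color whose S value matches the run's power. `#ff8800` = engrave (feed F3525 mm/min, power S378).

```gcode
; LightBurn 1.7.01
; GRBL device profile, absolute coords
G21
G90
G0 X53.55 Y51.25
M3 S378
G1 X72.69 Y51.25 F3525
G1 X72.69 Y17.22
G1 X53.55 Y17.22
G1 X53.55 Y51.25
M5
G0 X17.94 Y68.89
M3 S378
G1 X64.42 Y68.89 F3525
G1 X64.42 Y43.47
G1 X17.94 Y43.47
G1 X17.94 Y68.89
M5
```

Machine Y-up, SVG Y-down with viewBox height 93.03, so y_svg = 93.03 − y_machine; X carries over. Every run uses S378, so all elements get stroke `#ff8800` (engrave).

Run 1: The run returns to its start, so emit a `<polygon>` with points (Y-flipped): 53.55,41.78 72.69,41.78 72.69,75.81 53.55,75.81.

Run 2: The run returns to its start, so emit a `<polygon>` with points (Y-flipped): 17.94,24.14 64.42,24.14 64.42,49.56 17.94,49.56.

<svg xmlns="http://www.w3.org/2000/svg" width="115.94mm" height="93.03mm" viewBox="0 0 115.94 93.03">
  <polygon points="53.55,41.78 72.69,41.78 72.69,75.81 53.55,75.81" fill="none" stroke="#ff8800"/>
  <polygon points="17.94,24.14 64.42,24.14 64.42,49.56 17.94,49.56" fill="none" stroke="#ff8800"/>
</svg>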